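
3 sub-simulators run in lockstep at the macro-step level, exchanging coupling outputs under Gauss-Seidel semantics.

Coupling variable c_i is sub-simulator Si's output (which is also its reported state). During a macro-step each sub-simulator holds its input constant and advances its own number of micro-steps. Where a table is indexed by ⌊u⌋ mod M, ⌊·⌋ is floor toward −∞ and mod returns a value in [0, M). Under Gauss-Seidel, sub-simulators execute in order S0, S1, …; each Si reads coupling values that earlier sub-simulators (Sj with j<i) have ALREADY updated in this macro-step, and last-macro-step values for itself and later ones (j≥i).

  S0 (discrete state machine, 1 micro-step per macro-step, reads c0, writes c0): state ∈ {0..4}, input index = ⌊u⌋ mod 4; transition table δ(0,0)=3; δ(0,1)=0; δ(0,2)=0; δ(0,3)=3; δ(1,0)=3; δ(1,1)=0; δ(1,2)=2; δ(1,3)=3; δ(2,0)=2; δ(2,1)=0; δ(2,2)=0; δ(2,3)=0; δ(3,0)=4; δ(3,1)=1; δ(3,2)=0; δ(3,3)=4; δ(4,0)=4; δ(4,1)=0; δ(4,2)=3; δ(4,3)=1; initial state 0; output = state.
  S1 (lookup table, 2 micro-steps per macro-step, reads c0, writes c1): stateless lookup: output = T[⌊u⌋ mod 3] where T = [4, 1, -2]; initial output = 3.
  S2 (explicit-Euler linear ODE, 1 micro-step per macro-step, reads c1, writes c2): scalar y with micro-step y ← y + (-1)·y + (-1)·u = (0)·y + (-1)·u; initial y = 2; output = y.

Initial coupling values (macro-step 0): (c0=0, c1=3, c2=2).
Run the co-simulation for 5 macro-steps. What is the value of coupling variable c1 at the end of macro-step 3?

macro 1: S0 reads c0=0 → after 1×micro: 3; S1 reads c0=3 → after 2×micro: 4; S2 reads c1=4 → after 1×micro: -4 ⇒ (c0=3, c1=4, c2=-4)
macro 2: S0 reads c0=3 → after 1×micro: 4; S1 reads c0=4 → after 2×micro: 1; S2 reads c1=1 → after 1×micro: -1 ⇒ (c0=4, c1=1, c2=-1)
macro 3: S0 reads c0=4 → after 1×micro: 4; S1 reads c0=4 → after 2×micro: 1; S2 reads c1=1 → after 1×micro: -1 ⇒ (c0=4, c1=1, c2=-1)
macro 4: S0 reads c0=4 → after 1×micro: 4; S1 reads c0=4 → after 2×micro: 1; S2 reads c1=1 → after 1×micro: -1 ⇒ (c0=4, c1=1, c2=-1)
macro 5: S0 reads c0=4 → after 1×micro: 4; S1 reads c0=4 → after 2×micro: 1; S2 reads c1=1 → after 1×micro: -1 ⇒ (c0=4, c1=1, c2=-1)

c1 at macro-step 3 = 1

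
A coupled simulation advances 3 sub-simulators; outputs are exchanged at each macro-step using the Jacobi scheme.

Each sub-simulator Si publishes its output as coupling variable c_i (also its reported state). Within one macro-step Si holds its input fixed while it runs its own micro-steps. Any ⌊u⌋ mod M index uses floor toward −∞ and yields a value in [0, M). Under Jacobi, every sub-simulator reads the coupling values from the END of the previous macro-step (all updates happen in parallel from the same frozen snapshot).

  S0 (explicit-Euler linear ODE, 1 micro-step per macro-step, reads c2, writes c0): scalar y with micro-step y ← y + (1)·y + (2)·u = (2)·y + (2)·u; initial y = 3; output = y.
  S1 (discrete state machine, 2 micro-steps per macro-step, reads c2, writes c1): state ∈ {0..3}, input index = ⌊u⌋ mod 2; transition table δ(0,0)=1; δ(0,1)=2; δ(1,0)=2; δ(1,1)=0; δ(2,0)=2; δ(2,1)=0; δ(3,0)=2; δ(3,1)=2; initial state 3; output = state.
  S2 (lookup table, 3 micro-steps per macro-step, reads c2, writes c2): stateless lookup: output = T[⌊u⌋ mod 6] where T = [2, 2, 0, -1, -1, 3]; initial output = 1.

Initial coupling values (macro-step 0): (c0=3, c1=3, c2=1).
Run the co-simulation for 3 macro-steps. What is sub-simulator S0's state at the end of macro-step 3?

S0 state at macro-step 3 = 40

macro 1: S0 reads c2=1 → after 1×micro: 8; S1 reads c2=1 → after 2×micro: 0; S2 reads c2=1 → after 3×micro: 2 ⇒ (c0=8, c1=0, c2=2)
macro 2: S0 reads c2=2 → after 1×micro: 20; S1 reads c2=2 → after 2×micro: 2; S2 reads c2=2 → after 3×micro: 0 ⇒ (c0=20, c1=2, c2=0)
macro 3: S0 reads c2=0 → after 1×micro: 40; S1 reads c2=0 → after 2×micro: 2; S2 reads c2=0 → after 3×micro: 2 ⇒ (c0=40, c1=2, c2=2)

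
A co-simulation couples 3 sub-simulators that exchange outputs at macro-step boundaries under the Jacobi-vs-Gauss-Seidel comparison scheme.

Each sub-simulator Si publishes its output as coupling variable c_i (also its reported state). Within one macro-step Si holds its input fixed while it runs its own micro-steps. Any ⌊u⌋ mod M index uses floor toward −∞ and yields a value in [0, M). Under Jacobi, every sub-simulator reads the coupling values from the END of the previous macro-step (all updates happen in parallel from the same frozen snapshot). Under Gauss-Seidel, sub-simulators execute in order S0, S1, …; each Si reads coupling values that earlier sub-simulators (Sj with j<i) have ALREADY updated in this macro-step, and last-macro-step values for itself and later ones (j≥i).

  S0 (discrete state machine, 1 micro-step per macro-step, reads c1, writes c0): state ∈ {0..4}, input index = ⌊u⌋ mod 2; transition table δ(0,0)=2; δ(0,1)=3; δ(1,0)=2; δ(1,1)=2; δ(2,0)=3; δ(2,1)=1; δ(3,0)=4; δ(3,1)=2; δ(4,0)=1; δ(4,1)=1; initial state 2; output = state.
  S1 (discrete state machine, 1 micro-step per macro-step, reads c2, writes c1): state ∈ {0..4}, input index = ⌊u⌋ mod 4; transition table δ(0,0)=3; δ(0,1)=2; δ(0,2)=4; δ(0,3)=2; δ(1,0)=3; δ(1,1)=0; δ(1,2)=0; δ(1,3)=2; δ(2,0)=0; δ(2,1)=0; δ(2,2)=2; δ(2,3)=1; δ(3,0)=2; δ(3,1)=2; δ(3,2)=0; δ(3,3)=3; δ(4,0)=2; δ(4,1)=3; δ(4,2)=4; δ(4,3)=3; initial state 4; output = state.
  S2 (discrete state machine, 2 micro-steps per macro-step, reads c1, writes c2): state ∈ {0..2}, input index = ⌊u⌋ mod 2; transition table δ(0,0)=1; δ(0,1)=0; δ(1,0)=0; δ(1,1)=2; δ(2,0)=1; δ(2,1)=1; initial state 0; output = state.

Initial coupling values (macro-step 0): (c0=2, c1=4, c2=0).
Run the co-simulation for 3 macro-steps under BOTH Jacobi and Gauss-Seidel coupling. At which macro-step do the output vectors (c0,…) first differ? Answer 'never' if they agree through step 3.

[Jacobi] macro 1: S0 reads c1=4 → after 1×micro: 3; S1 reads c2=0 → after 1×micro: 2; S2 reads c1=4 → after 2×micro: 0 ⇒ (c0=3, c1=2, c2=0)
[Jacobi] macro 2: S0 reads c1=2 → after 1×micro: 4; S1 reads c2=0 → after 1×micro: 0; S2 reads c1=2 → after 2×micro: 0 ⇒ (c0=4, c1=0, c2=0)
[Jacobi] macro 3: S0 reads c1=0 → after 1×micro: 1; S1 reads c2=0 → after 1×micro: 3; S2 reads c1=0 → after 2×micro: 0 ⇒ (c0=1, c1=3, c2=0)
[Gauss-Seidel] macro 1: S0 reads c1=4 → after 1×micro: 3; S1 reads c2=0 → after 1×micro: 2; S2 reads c1=2 → after 2×micro: 0 ⇒ (c0=3, c1=2, c2=0)
[Gauss-Seidel] macro 2: S0 reads c1=2 → after 1×micro: 4; S1 reads c2=0 → after 1×micro: 0; S2 reads c1=0 → after 2×micro: 0 ⇒ (c0=4, c1=0, c2=0)
[Gauss-Seidel] macro 3: S0 reads c1=0 → after 1×micro: 1; S1 reads c2=0 → after 1×micro: 3; S2 reads c1=3 → after 2×micro: 0 ⇒ (c0=1, c1=3, c2=0)

first divergence at macro-step: never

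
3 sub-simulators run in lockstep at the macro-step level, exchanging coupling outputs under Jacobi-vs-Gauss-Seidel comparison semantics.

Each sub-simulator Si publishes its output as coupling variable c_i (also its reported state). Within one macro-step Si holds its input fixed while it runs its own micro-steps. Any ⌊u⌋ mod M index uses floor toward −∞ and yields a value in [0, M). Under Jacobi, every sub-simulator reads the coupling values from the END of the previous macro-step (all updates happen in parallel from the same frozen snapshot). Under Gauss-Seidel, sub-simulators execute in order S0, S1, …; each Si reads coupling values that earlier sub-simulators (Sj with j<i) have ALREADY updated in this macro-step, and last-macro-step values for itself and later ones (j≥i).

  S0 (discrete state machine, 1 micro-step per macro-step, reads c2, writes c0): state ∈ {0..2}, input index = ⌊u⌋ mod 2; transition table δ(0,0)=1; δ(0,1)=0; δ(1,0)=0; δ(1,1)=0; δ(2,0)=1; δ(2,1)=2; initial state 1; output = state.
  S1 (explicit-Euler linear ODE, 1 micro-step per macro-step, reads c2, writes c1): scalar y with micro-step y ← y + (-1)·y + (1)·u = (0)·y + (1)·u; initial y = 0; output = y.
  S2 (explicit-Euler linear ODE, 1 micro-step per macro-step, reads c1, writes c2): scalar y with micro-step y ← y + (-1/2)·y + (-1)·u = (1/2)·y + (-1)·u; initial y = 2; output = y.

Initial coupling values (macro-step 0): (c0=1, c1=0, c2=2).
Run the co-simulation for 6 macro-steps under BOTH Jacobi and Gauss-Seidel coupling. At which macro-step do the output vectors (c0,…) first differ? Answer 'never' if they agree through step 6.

[Jacobi] macro 1: S0 reads c2=2 → after 1×micro: 0; S1 reads c2=2 → after 1×micro: 2; S2 reads c1=0 → after 1×micro: 1 ⇒ (c0=0, c1=2, c2=1)
[Jacobi] macro 2: S0 reads c2=1 → after 1×micro: 0; S1 reads c2=1 → after 1×micro: 1; S2 reads c1=2 → after 1×micro: -3/2 ⇒ (c0=0, c1=1, c2=-3/2)
[Jacobi] macro 3: S0 reads c2=-3/2 → after 1×micro: 1; S1 reads c2=-3/2 → after 1×micro: -3/2; S2 reads c1=1 → after 1×micro: -7/4 ⇒ (c0=1, c1=-3/2, c2=-7/4)
[Jacobi] macro 4: S0 reads c2=-7/4 → after 1×micro: 0; S1 reads c2=-7/4 → after 1×micro: -7/4; S2 reads c1=-3/2 → after 1×micro: 5/8 ⇒ (c0=0, c1=-7/4, c2=5/8)
[Jacobi] macro 5: S0 reads c2=5/8 → after 1×micro: 1; S1 reads c2=5/8 → after 1×micro: 5/8; S2 reads c1=-7/4 → after 1×micro: 33/16 ⇒ (c0=1, c1=5/8, c2=33/16)
[Jacobi] macro 6: S0 reads c2=33/16 → after 1×micro: 0; S1 reads c2=33/16 → after 1×micro: 33/16; S2 reads c1=5/8 → after 1×micro: 13/32 ⇒ (c0=0, c1=33/16, c2=13/32)
[Gauss-Seidel] macro 1: S0 reads c2=2 → after 1×micro: 0; S1 reads c2=2 → after 1×micro: 2; S2 reads c1=2 → after 1×micro: -1 ⇒ (c0=0, c1=2, c2=-1)
[Gauss-Seidel] macro 2: S0 reads c2=-1 → after 1×micro: 0; S1 reads c2=-1 → after 1×micro: -1; S2 reads c1=-1 → after 1×micro: 1/2 ⇒ (c0=0, c1=-1, c2=1/2)
[Gauss-Seidel] macro 3: S0 reads c2=1/2 → after 1×micro: 1; S1 reads c2=1/2 → after 1×micro: 1/2; S2 reads c1=1/2 → after 1×micro: -1/4 ⇒ (c0=1, c1=1/2, c2=-1/4)
[Gauss-Seidel] macro 4: S0 reads c2=-1/4 → after 1×micro: 0; S1 reads c2=-1/4 → after 1×micro: -1/4; S2 reads c1=-1/4 → after 1×micro: 1/8 ⇒ (c0=0, c1=-1/4, c2=1/8)
[Gauss-Seidel] macro 5: S0 reads c2=1/8 → after 1×micro: 1; S1 reads c2=1/8 → after 1×micro: 1/8; S2 reads c1=1/8 → after 1×micro: -1/16 ⇒ (c0=1, c1=1/8, c2=-1/16)
[Gauss-Seidel] macro 6: S0 reads c2=-1/16 → after 1×micro: 0; S1 reads c2=-1/16 → after 1×micro: -1/16; S2 reads c1=-1/16 → after 1×micro: 1/32 ⇒ (c0=0, c1=-1/16, c2=1/32)

first divergence at macro-step: 1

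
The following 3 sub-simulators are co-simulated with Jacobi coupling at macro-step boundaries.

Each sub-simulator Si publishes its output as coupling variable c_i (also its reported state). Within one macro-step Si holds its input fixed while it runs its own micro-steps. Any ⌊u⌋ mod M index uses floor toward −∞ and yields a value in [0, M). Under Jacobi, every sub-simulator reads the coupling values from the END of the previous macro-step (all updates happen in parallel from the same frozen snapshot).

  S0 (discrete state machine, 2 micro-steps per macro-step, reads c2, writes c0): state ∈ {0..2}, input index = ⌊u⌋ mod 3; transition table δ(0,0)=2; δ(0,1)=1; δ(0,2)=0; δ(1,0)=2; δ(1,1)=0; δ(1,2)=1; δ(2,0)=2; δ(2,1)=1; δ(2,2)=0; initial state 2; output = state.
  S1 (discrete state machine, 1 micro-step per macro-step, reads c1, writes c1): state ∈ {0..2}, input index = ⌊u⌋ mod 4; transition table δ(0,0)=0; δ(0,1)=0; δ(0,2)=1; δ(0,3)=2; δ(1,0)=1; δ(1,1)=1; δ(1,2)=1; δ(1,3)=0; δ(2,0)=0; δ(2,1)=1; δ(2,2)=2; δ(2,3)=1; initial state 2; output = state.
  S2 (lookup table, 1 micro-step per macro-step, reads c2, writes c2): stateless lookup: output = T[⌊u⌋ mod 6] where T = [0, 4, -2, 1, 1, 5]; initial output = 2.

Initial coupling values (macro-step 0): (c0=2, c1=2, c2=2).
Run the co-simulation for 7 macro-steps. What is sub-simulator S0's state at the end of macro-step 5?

macro 1: S0 reads c2=2 → after 2×micro: 0; S1 reads c1=2 → after 1×micro: 2; S2 reads c2=2 → after 1×micro: -2 ⇒ (c0=0, c1=2, c2=-2)
macro 2: S0 reads c2=-2 → after 2×micro: 0; S1 reads c1=2 → after 1×micro: 2; S2 reads c2=-2 → after 1×micro: 1 ⇒ (c0=0, c1=2, c2=1)
macro 3: S0 reads c2=1 → after 2×micro: 0; S1 reads c1=2 → after 1×micro: 2; S2 reads c2=1 → after 1×micro: 4 ⇒ (c0=0, c1=2, c2=4)
macro 4: S0 reads c2=4 → after 2×micro: 0; S1 reads c1=2 → after 1×micro: 2; S2 reads c2=4 → after 1×micro: 1 ⇒ (c0=0, c1=2, c2=1)
macro 5: S0 reads c2=1 → after 2×micro: 0; S1 reads c1=2 → after 1×micro: 2; S2 reads c2=1 → after 1×micro: 4 ⇒ (c0=0, c1=2, c2=4)
macro 6: S0 reads c2=4 → after 2×micro: 0; S1 reads c1=2 → after 1×micro: 2; S2 reads c2=4 → after 1×micro: 1 ⇒ (c0=0, c1=2, c2=1)
macro 7: S0 reads c2=1 → after 2×micro: 0; S1 reads c1=2 → after 1×micro: 2; S2 reads c2=1 → after 1×micro: 4 ⇒ (c0=0, c1=2, c2=4)

S0 state at macro-step 5 = 0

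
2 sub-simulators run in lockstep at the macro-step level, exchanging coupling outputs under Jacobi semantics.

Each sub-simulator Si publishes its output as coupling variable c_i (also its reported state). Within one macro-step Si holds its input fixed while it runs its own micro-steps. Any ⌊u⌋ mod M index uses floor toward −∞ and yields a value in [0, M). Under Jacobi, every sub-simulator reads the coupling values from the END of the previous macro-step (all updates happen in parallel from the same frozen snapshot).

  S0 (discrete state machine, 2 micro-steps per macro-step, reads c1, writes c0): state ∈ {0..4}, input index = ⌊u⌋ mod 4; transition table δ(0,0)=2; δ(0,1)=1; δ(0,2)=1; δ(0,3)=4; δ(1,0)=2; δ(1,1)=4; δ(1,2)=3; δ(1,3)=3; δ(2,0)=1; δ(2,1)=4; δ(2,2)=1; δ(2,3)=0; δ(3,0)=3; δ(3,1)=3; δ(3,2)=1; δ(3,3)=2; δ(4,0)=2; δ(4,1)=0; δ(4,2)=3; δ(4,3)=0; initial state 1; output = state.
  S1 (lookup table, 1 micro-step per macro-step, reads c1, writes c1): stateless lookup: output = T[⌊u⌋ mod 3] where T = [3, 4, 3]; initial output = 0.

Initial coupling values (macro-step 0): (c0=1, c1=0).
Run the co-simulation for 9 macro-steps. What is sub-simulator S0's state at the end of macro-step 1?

macro 1: S0 reads c1=0 → after 2×micro: 1; S1 reads c1=0 → after 1×micro: 3 ⇒ (c0=1, c1=3)
macro 2: S0 reads c1=3 → after 2×micro: 2; S1 reads c1=3 → after 1×micro: 3 ⇒ (c0=2, c1=3)
macro 3: S0 reads c1=3 → after 2×micro: 4; S1 reads c1=3 → after 1×micro: 3 ⇒ (c0=4, c1=3)
macro 4: S0 reads c1=3 → after 2×micro: 4; S1 reads c1=3 → after 1×micro: 3 ⇒ (c0=4, c1=3)
macro 5: S0 reads c1=3 → after 2×micro: 4; S1 reads c1=3 → after 1×micro: 3 ⇒ (c0=4, c1=3)
macro 6: S0 reads c1=3 → after 2×micro: 4; S1 reads c1=3 → after 1×micro: 3 ⇒ (c0=4, c1=3)
macro 7: S0 reads c1=3 → after 2×micro: 4; S1 reads c1=3 → after 1×micro: 3 ⇒ (c0=4, c1=3)
macro 8: S0 reads c1=3 → after 2×micro: 4; S1 reads c1=3 → after 1×micro: 3 ⇒ (c0=4, c1=3)
macro 9: S0 reads c1=3 → after 2×micro: 4; S1 reads c1=3 → after 1×micro: 3 ⇒ (c0=4, c1=3)

S0 state at macro-step 1 = 1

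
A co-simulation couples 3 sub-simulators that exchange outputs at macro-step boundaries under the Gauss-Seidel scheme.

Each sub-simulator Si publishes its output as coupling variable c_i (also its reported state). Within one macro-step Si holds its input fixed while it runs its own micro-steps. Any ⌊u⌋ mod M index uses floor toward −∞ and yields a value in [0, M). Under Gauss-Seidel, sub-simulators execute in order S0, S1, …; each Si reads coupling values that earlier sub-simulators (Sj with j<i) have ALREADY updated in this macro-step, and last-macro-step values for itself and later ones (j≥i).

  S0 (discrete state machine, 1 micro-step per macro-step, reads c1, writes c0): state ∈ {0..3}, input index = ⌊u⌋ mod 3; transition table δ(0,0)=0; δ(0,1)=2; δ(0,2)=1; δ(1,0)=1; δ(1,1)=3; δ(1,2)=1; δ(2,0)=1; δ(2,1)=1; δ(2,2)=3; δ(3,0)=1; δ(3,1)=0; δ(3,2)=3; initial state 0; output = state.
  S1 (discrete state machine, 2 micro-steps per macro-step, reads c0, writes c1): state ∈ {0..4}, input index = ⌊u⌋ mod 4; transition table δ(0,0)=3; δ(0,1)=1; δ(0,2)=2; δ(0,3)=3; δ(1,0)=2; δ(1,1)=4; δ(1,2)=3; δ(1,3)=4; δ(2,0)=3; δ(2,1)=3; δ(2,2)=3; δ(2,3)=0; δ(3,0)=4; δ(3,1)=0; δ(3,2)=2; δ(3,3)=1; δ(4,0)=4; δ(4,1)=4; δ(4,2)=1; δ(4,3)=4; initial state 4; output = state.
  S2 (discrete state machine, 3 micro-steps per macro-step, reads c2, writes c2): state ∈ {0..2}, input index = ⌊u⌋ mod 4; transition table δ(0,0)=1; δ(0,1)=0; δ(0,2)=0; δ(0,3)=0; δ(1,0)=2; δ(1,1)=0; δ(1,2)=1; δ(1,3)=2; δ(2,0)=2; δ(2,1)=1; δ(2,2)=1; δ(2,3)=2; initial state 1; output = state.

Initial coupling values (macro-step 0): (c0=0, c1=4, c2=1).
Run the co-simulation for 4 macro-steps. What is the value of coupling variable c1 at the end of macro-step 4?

macro 1: S0 reads c1=4 → after 1×micro: 2; S1 reads c0=2 → after 2×micro: 3; S2 reads c2=1 → after 3×micro: 0 ⇒ (c0=2, c1=3, c2=0)
macro 2: S0 reads c1=3 → after 1×micro: 1; S1 reads c0=1 → after 2×micro: 1; S2 reads c2=0 → after 3×micro: 2 ⇒ (c0=1, c1=1, c2=2)
macro 3: S0 reads c1=1 → after 1×micro: 3; S1 reads c0=3 → after 2×micro: 4; S2 reads c2=2 → after 3×micro: 1 ⇒ (c0=3, c1=4, c2=1)
macro 4: S0 reads c1=4 → after 1×micro: 0; S1 reads c0=0 → after 2×micro: 4; S2 reads c2=1 → after 3×micro: 0 ⇒ (c0=0, c1=4, c2=0)

c1 at macro-step 4 = 4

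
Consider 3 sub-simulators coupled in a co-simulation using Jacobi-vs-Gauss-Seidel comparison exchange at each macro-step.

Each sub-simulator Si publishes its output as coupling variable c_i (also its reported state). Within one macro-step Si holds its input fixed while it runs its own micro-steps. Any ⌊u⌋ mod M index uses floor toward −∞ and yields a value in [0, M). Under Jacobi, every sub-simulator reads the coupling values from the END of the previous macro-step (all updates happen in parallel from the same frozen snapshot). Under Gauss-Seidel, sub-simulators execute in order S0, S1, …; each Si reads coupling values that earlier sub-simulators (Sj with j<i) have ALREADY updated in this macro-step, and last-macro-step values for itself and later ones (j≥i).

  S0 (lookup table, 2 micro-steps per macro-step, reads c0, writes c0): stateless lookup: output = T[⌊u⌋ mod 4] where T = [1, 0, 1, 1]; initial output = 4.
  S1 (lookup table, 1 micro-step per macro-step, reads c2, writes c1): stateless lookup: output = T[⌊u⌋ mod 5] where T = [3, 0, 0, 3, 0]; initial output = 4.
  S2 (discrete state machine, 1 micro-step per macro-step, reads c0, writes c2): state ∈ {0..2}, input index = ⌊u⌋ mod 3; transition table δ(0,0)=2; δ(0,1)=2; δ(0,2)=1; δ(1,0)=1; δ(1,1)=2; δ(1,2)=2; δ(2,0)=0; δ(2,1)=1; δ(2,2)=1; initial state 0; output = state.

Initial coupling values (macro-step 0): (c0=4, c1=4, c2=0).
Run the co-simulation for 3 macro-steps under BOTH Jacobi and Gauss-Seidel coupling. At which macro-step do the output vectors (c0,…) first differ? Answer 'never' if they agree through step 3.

[Jacobi] macro 1: S0 reads c0=4 → after 2×micro: 1; S1 reads c2=0 → after 1×micro: 3; S2 reads c0=4 → after 1×micro: 2 ⇒ (c0=1, c1=3, c2=2)
[Jacobi] macro 2: S0 reads c0=1 → after 2×micro: 0; S1 reads c2=2 → after 1×micro: 0; S2 reads c0=1 → after 1×micro: 1 ⇒ (c0=0, c1=0, c2=1)
[Jacobi] macro 3: S0 reads c0=0 → after 2×micro: 1; S1 reads c2=1 → after 1×micro: 0; S2 reads c0=0 → after 1×micro: 1 ⇒ (c0=1, c1=0, c2=1)
[Gauss-Seidel] macro 1: S0 reads c0=4 → after 2×micro: 1; S1 reads c2=0 → after 1×micro: 3; S2 reads c0=1 → after 1×micro: 2 ⇒ (c0=1, c1=3, c2=2)
[Gauss-Seidel] macro 2: S0 reads c0=1 → after 2×micro: 0; S1 reads c2=2 → after 1×micro: 0; S2 reads c0=0 → after 1×micro: 0 ⇒ (c0=0, c1=0, c2=0)
[Gauss-Seidel] macro 3: S0 reads c0=0 → after 2×micro: 1; S1 reads c2=0 → after 1×micro: 3; S2 reads c0=1 → after 1×micro: 2 ⇒ (c0=1, c1=3, c2=2)

first divergence at macro-step: 2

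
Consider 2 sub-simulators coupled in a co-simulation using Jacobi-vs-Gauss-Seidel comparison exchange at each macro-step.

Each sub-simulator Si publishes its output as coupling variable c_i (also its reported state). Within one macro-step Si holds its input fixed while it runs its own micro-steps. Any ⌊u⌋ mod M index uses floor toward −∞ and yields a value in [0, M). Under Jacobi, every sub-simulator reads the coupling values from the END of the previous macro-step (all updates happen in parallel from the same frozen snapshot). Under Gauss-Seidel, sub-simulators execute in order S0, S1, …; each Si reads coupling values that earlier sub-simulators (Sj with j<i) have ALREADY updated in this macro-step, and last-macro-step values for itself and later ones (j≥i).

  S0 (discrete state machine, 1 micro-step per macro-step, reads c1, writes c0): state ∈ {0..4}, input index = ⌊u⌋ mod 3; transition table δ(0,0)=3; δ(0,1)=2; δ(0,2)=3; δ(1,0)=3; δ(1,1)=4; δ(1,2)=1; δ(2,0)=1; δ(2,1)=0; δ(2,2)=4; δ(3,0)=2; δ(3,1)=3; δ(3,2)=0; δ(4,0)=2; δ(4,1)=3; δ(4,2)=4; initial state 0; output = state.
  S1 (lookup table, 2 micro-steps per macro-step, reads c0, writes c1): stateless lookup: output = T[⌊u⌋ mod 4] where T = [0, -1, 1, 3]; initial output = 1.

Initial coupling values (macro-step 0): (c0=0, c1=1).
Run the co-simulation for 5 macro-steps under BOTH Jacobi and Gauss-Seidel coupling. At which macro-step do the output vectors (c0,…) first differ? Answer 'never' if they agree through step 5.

first divergence at macro-step: 1

[Jacobi] macro 1: S0 reads c1=1 → after 1×micro: 2; S1 reads c0=0 → after 2×micro: 0 ⇒ (c0=2, c1=0)
[Jacobi] macro 2: S0 reads c1=0 → after 1×micro: 1; S1 reads c0=2 → after 2×micro: 1 ⇒ (c0=1, c1=1)
[Jacobi] macro 3: S0 reads c1=1 → after 1×micro: 4; S1 reads c0=1 → after 2×micro: -1 ⇒ (c0=4, c1=-1)
[Jacobi] macro 4: S0 reads c1=-1 → after 1×micro: 4; S1 reads c0=4 → after 2×micro: 0 ⇒ (c0=4, c1=0)
[Jacobi] macro 5: S0 reads c1=0 → after 1×micro: 2; S1 reads c0=4 → after 2×micro: 0 ⇒ (c0=2, c1=0)
[Gauss-Seidel] macro 1: S0 reads c1=1 → after 1×micro: 2; S1 reads c0=2 → after 2×micro: 1 ⇒ (c0=2, c1=1)
[Gauss-Seidel] macro 2: S0 reads c1=1 → after 1×micro: 0; S1 reads c0=0 → after 2×micro: 0 ⇒ (c0=0, c1=0)
[Gauss-Seidel] macro 3: S0 reads c1=0 → after 1×micro: 3; S1 reads c0=3 → after 2×micro: 3 ⇒ (c0=3, c1=3)
[Gauss-Seidel] macro 4: S0 reads c1=3 → after 1×micro: 2; S1 reads c0=2 → after 2×micro: 1 ⇒ (c0=2, c1=1)
[Gauss-Seidel] macro 5: S0 reads c1=1 → after 1×micro: 0; S1 reads c0=0 → after 2×micro: 0 ⇒ (c0=0, c1=0)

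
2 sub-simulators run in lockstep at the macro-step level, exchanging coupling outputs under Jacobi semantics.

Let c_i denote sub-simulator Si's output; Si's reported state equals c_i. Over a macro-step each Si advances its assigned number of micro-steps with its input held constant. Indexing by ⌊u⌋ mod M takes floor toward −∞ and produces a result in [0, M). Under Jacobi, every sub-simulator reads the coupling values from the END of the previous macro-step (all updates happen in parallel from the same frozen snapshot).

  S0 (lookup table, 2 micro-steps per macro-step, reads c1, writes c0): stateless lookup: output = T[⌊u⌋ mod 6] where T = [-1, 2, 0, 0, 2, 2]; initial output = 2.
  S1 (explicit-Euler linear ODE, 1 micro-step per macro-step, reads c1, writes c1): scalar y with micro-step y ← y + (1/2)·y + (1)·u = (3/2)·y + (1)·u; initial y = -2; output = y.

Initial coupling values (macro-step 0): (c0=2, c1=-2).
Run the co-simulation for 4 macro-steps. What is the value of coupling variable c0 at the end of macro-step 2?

c0 at macro-step 2 = 2

macro 1: S0 reads c1=-2 → after 2×micro: 2; S1 reads c1=-2 → after 1×micro: -5 ⇒ (c0=2, c1=-5)
macro 2: S0 reads c1=-5 → after 2×micro: 2; S1 reads c1=-5 → after 1×micro: -25/2 ⇒ (c0=2, c1=-25/2)
macro 3: S0 reads c1=-25/2 → after 2×micro: 2; S1 reads c1=-25/2 → after 1×micro: -125/4 ⇒ (c0=2, c1=-125/4)
macro 4: S0 reads c1=-125/4 → after 2×micro: 2; S1 reads c1=-125/4 → after 1×micro: -625/8 ⇒ (c0=2, c1=-625/8)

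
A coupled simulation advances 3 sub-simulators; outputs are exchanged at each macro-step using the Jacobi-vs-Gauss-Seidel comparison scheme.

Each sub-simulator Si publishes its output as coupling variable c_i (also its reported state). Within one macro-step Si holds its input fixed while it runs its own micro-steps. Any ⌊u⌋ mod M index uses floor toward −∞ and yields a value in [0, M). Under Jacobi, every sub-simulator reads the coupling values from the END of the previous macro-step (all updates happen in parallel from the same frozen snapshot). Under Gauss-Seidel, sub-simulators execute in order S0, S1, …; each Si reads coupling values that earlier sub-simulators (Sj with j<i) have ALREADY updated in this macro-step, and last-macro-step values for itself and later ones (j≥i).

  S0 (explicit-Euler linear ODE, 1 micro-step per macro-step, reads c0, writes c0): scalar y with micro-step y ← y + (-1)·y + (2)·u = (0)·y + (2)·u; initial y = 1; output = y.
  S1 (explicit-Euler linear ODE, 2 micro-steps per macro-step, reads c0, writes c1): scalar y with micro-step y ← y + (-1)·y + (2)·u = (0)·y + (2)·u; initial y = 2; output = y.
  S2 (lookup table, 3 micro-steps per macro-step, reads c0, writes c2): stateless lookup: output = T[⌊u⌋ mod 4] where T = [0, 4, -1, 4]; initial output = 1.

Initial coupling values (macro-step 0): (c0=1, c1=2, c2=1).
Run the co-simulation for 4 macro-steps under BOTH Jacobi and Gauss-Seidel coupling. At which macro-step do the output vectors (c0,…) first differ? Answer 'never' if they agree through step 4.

first divergence at macro-step: 1

[Jacobi] macro 1: S0 reads c0=1 → after 1×micro: 2; S1 reads c0=1 → after 2×micro: 2; S2 reads c0=1 → after 3×micro: 4 ⇒ (c0=2, c1=2, c2=4)
[Jacobi] macro 2: S0 reads c0=2 → after 1×micro: 4; S1 reads c0=2 → after 2×micro: 4; S2 reads c0=2 → after 3×micro: -1 ⇒ (c0=4, c1=4, c2=-1)
[Jacobi] macro 3: S0 reads c0=4 → after 1×micro: 8; S1 reads c0=4 → after 2×micro: 8; S2 reads c0=4 → after 3×micro: 0 ⇒ (c0=8, c1=8, c2=0)
[Jacobi] macro 4: S0 reads c0=8 → after 1×micro: 16; S1 reads c0=8 → after 2×micro: 16; S2 reads c0=8 → after 3×micro: 0 ⇒ (c0=16, c1=16, c2=0)
[Gauss-Seidel] macro 1: S0 reads c0=1 → after 1×micro: 2; S1 reads c0=2 → after 2×micro: 4; S2 reads c0=2 → after 3×micro: -1 ⇒ (c0=2, c1=4, c2=-1)
[Gauss-Seidel] macro 2: S0 reads c0=2 → after 1×micro: 4; S1 reads c0=4 → after 2×micro: 8; S2 reads c0=4 → after 3×micro: 0 ⇒ (c0=4, c1=8, c2=0)
[Gauss-Seidel] macro 3: S0 reads c0=4 → after 1×micro: 8; S1 reads c0=8 → after 2×micro: 16; S2 reads c0=8 → after 3×micro: 0 ⇒ (c0=8, c1=16, c2=0)
[Gauss-Seidel] macro 4: S0 reads c0=8 → after 1×micro: 16; S1 reads c0=16 → after 2×micro: 32; S2 reads c0=16 → after 3×micro: 0 ⇒ (c0=16, c1=32, c2=0)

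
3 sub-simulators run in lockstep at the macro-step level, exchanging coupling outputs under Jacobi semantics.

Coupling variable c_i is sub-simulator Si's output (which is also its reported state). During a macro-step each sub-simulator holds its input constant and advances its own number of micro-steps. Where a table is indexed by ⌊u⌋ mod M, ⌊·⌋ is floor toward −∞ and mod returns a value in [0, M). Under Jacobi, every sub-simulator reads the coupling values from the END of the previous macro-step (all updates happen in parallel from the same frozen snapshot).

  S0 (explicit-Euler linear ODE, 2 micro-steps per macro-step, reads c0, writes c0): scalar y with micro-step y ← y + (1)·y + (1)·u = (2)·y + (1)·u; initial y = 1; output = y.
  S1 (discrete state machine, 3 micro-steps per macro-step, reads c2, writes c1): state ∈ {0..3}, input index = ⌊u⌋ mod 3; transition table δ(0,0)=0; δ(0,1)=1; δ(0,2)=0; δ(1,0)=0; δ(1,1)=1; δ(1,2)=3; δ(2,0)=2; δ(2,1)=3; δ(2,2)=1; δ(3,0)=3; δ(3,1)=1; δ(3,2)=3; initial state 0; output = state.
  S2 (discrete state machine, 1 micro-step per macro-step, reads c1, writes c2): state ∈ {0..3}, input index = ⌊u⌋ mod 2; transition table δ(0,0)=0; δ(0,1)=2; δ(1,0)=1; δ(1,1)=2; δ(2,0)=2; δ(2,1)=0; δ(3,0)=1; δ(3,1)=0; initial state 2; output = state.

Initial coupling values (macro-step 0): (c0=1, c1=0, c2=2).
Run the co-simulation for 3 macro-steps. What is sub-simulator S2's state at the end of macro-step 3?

S2 state at macro-step 3 = 2

macro 1: S0 reads c0=1 → after 2×micro: 7; S1 reads c2=2 → after 3×micro: 0; S2 reads c1=0 → after 1×micro: 2 ⇒ (c0=7, c1=0, c2=2)
macro 2: S0 reads c0=7 → after 2×micro: 49; S1 reads c2=2 → after 3×micro: 0; S2 reads c1=0 → after 1×micro: 2 ⇒ (c0=49, c1=0, c2=2)
macro 3: S0 reads c0=49 → after 2×micro: 343; S1 reads c2=2 → after 3×micro: 0; S2 reads c1=0 → after 1×micro: 2 ⇒ (c0=343, c1=0, c2=2)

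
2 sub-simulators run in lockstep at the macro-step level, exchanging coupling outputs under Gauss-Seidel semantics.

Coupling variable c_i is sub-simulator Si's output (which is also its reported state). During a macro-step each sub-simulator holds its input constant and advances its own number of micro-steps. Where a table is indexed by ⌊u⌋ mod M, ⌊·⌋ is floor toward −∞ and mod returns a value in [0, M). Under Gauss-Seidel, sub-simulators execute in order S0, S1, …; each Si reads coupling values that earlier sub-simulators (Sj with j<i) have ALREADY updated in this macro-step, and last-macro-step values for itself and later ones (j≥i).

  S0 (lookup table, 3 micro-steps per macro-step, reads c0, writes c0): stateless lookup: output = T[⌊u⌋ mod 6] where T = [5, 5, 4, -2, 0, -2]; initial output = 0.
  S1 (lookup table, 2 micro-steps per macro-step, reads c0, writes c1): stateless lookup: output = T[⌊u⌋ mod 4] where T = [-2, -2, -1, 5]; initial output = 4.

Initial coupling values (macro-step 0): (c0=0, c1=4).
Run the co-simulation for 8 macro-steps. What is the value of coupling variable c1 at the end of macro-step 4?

c1 at macro-step 4 = -2

macro 1: S0 reads c0=0 → after 3×micro: 5; S1 reads c0=5 → after 2×micro: -2 ⇒ (c0=5, c1=-2)
macro 2: S0 reads c0=5 → after 3×micro: -2; S1 reads c0=-2 → after 2×micro: -1 ⇒ (c0=-2, c1=-1)
macro 3: S0 reads c0=-2 → after 3×micro: 0; S1 reads c0=0 → after 2×micro: -2 ⇒ (c0=0, c1=-2)
macro 4: S0 reads c0=0 → after 3×micro: 5; S1 reads c0=5 → after 2×micro: -2 ⇒ (c0=5, c1=-2)
macro 5: S0 reads c0=5 → after 3×micro: -2; S1 reads c0=-2 → after 2×micro: -1 ⇒ (c0=-2, c1=-1)
macro 6: S0 reads c0=-2 → after 3×micro: 0; S1 reads c0=0 → after 2×micro: -2 ⇒ (c0=0, c1=-2)
macro 7: S0 reads c0=0 → after 3×micro: 5; S1 reads c0=5 → after 2×micro: -2 ⇒ (c0=5, c1=-2)
macro 8: S0 reads c0=5 → after 3×micro: -2; S1 reads c0=-2 → after 2×micro: -1 ⇒ (c0=-2, c1=-1)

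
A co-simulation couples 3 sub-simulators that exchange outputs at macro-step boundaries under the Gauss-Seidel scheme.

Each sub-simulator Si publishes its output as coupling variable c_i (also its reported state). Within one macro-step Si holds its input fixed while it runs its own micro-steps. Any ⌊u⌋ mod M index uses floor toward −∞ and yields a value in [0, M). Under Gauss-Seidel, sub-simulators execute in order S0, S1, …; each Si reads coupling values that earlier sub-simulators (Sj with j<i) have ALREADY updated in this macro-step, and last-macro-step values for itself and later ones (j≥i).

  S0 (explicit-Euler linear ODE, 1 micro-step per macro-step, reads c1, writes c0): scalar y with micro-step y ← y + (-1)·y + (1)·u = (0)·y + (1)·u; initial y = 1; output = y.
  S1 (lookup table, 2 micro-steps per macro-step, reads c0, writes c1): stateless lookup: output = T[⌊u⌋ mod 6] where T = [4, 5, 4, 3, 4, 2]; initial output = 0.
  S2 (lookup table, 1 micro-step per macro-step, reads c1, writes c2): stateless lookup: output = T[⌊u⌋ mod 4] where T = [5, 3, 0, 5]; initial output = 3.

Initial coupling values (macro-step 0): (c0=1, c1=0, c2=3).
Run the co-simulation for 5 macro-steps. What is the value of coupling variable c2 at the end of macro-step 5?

macro 1: S0 reads c1=0 → after 1×micro: 0; S1 reads c0=0 → after 2×micro: 4; S2 reads c1=4 → after 1×micro: 5 ⇒ (c0=0, c1=4, c2=5)
macro 2: S0 reads c1=4 → after 1×micro: 4; S1 reads c0=4 → after 2×micro: 4; S2 reads c1=4 → after 1×micro: 5 ⇒ (c0=4, c1=4, c2=5)
macro 3: S0 reads c1=4 → after 1×micro: 4; S1 reads c0=4 → after 2×micro: 4; S2 reads c1=4 → after 1×micro: 5 ⇒ (c0=4, c1=4, c2=5)
macro 4: S0 reads c1=4 → after 1×micro: 4; S1 reads c0=4 → after 2×micro: 4; S2 reads c1=4 → after 1×micro: 5 ⇒ (c0=4, c1=4, c2=5)
macro 5: S0 reads c1=4 → after 1×micro: 4; S1 reads c0=4 → after 2×micro: 4; S2 reads c1=4 → after 1×micro: 5 ⇒ (c0=4, c1=4, c2=5)

c2 at macro-step 5 = 5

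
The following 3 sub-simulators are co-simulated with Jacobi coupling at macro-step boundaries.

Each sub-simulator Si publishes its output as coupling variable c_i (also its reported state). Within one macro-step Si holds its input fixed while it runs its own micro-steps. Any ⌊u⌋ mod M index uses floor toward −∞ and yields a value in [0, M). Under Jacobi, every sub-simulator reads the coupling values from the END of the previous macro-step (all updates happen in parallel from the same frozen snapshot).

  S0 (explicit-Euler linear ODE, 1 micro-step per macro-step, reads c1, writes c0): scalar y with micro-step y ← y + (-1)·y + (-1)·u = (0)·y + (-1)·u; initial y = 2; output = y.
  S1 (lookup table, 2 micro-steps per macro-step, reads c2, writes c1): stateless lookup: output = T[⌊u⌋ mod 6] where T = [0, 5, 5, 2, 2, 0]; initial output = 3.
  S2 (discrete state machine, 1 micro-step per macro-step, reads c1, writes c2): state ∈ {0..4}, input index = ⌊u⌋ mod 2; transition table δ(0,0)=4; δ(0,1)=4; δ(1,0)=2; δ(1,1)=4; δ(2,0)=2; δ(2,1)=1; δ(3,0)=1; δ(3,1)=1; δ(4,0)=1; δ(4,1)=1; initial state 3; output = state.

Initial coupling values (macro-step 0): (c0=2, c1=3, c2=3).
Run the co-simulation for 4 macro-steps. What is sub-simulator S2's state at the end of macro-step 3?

macro 1: S0 reads c1=3 → after 1×micro: -3; S1 reads c2=3 → after 2×micro: 2; S2 reads c1=3 → after 1×micro: 1 ⇒ (c0=-3, c1=2, c2=1)
macro 2: S0 reads c1=2 → after 1×micro: -2; S1 reads c2=1 → after 2×micro: 5; S2 reads c1=2 → after 1×micro: 2 ⇒ (c0=-2, c1=5, c2=2)
macro 3: S0 reads c1=5 → after 1×micro: -5; S1 reads c2=2 → after 2×micro: 5; S2 reads c1=5 → after 1×micro: 1 ⇒ (c0=-5, c1=5, c2=1)
macro 4: S0 reads c1=5 → after 1×micro: -5; S1 reads c2=1 → after 2×micro: 5; S2 reads c1=5 → after 1×micro: 4 ⇒ (c0=-5, c1=5, c2=4)

S2 state at macro-step 3 = 1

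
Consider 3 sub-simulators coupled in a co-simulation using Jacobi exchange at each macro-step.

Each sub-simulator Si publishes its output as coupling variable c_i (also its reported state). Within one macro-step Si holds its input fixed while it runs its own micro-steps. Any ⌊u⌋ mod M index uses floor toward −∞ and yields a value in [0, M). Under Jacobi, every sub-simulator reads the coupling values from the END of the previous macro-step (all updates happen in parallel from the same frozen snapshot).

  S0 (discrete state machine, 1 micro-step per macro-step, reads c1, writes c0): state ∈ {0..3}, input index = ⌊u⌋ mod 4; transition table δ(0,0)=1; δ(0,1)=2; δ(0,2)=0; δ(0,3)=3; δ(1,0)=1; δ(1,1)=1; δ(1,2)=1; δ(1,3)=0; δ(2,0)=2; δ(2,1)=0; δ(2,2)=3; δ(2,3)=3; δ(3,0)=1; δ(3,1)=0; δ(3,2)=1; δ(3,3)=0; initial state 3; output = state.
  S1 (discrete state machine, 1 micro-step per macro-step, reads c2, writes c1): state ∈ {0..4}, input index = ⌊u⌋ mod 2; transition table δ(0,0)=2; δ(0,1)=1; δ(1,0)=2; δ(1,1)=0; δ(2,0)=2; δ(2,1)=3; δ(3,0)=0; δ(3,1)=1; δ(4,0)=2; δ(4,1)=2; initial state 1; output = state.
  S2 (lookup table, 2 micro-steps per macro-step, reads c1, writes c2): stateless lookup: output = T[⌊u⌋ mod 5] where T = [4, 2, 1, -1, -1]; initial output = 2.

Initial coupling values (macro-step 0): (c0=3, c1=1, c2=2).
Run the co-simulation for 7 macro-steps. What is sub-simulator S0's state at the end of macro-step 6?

macro 1: S0 reads c1=1 → after 1×micro: 0; S1 reads c2=2 → after 1×micro: 2; S2 reads c1=1 → after 2×micro: 2 ⇒ (c0=0, c1=2, c2=2)
macro 2: S0 reads c1=2 → after 1×micro: 0; S1 reads c2=2 → after 1×micro: 2; S2 reads c1=2 → after 2×micro: 1 ⇒ (c0=0, c1=2, c2=1)
macro 3: S0 reads c1=2 → after 1×micro: 0; S1 reads c2=1 → after 1×micro: 3; S2 reads c1=2 → after 2×micro: 1 ⇒ (c0=0, c1=3, c2=1)
macro 4: S0 reads c1=3 → after 1×micro: 3; S1 reads c2=1 → after 1×micro: 1; S2 reads c1=3 → after 2×micro: -1 ⇒ (c0=3, c1=1, c2=-1)
macro 5: S0 reads c1=1 → after 1×micro: 0; S1 reads c2=-1 → after 1×micro: 0; S2 reads c1=1 → after 2×micro: 2 ⇒ (c0=0, c1=0, c2=2)
macro 6: S0 reads c1=0 → after 1×micro: 1; S1 reads c2=2 → after 1×micro: 2; S2 reads c1=0 → after 2×micro: 4 ⇒ (c0=1, c1=2, c2=4)
macro 7: S0 reads c1=2 → after 1×micro: 1; S1 reads c2=4 → after 1×micro: 2; S2 reads c1=2 → after 2×micro: 1 ⇒ (c0=1, c1=2, c2=1)

S0 state at macro-step 6 = 1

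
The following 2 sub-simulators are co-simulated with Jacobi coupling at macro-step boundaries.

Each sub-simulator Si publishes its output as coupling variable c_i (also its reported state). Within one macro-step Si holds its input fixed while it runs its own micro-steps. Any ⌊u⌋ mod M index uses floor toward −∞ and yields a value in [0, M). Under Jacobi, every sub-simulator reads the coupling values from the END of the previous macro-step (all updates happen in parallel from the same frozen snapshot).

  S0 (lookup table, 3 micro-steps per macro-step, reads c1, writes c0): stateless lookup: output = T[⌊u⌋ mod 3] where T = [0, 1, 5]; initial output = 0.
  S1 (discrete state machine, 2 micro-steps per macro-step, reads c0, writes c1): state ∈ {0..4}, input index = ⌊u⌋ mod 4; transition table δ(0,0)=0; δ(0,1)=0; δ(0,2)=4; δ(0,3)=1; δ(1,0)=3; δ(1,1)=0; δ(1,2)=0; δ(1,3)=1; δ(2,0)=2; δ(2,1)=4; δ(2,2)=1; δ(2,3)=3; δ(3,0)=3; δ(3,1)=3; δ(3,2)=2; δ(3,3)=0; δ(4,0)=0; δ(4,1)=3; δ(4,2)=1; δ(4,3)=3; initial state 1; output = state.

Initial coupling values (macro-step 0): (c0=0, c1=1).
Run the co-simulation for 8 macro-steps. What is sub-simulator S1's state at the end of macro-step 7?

macro 1: S0 reads c1=1 → after 3×micro: 1; S1 reads c0=0 → after 2×micro: 3 ⇒ (c0=1, c1=3)
macro 2: S0 reads c1=3 → after 3×micro: 0; S1 reads c0=1 → after 2×micro: 3 ⇒ (c0=0, c1=3)
macro 3: S0 reads c1=3 → after 3×micro: 0; S1 reads c0=0 → after 2×micro: 3 ⇒ (c0=0, c1=3)
macro 4: S0 reads c1=3 → after 3×micro: 0; S1 reads c0=0 → after 2×micro: 3 ⇒ (c0=0, c1=3)
macro 5: S0 reads c1=3 → after 3×micro: 0; S1 reads c0=0 → after 2×micro: 3 ⇒ (c0=0, c1=3)
macro 6: S0 reads c1=3 → after 3×micro: 0; S1 reads c0=0 → after 2×micro: 3 ⇒ (c0=0, c1=3)
macro 7: S0 reads c1=3 → after 3×micro: 0; S1 reads c0=0 → after 2×micro: 3 ⇒ (c0=0, c1=3)
macro 8: S0 reads c1=3 → after 3×micro: 0; S1 reads c0=0 → after 2×micro: 3 ⇒ (c0=0, c1=3)

S1 state at macro-step 7 = 3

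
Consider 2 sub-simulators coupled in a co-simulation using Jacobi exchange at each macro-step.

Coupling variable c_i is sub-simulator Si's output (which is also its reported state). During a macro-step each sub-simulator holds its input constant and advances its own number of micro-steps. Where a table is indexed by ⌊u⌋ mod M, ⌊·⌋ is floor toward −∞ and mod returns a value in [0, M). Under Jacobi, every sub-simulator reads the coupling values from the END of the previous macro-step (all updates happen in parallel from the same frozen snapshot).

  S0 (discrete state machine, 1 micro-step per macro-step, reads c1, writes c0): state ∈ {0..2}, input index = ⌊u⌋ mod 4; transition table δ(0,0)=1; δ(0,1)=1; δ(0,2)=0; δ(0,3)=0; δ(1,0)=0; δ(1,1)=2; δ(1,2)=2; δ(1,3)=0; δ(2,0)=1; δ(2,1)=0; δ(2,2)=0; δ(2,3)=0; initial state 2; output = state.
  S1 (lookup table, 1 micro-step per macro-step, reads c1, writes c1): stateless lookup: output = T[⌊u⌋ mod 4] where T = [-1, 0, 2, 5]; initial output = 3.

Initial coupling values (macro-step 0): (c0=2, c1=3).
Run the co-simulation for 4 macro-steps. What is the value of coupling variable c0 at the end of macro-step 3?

macro 1: S0 reads c1=3 → after 1×micro: 0; S1 reads c1=3 → after 1×micro: 5 ⇒ (c0=0, c1=5)
macro 2: S0 reads c1=5 → after 1×micro: 1; S1 reads c1=5 → after 1×micro: 0 ⇒ (c0=1, c1=0)
macro 3: S0 reads c1=0 → after 1×micro: 0; S1 reads c1=0 → after 1×micro: -1 ⇒ (c0=0, c1=-1)
macro 4: S0 reads c1=-1 → after 1×micro: 0; S1 reads c1=-1 → after 1×micro: 5 ⇒ (c0=0, c1=5)

c0 at macro-step 3 = 0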